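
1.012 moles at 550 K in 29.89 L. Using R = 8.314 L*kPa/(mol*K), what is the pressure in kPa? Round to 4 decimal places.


PV = nRT, solve for P = nRT / V.
nRT = 1.012 * 8.314 * 550 = 4627.5724
P = 4627.5724 / 29.89
P = 154.82008699 kPa, rounded to 4 dp:

154.8201 kPa


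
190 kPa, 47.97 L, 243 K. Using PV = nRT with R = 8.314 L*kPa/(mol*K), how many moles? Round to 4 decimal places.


PV = nRT, solve for n = PV / (RT).
PV = 190 * 47.97 = 9114.3
RT = 8.314 * 243 = 2020.302
n = 9114.3 / 2020.302
n = 4.51135523 mol, rounded to 4 dp:

4.5114 mol


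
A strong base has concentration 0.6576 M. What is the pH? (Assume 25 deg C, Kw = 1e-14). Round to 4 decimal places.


A strong base dissociates completely, so [OH-] equals the given concentration.
pOH = -log10([OH-]) = -log10(0.6576) = 0.182038
pH = 14 - pOH = 14 - 0.182038
pH = 13.817962, rounded to 4 dp:

13.8180


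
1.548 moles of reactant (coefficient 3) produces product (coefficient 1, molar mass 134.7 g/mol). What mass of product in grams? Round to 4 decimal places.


Use the coefficient ratio to convert reactant moles to product moles, then multiply by the product's molar mass.
moles_P = moles_R * (coeff_P / coeff_R) = 1.548 * (1/3) = 0.516
mass_P = moles_P * M_P = 0.516 * 134.7
mass_P = 69.5052 g, rounded to 4 dp:

69.5052 g


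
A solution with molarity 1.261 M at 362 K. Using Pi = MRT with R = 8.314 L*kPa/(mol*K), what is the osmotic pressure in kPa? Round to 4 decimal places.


Osmotic pressure (van't Hoff): Pi = M*R*T.
RT = 8.314 * 362 = 3009.668
Pi = 1.261 * 3009.668
Pi = 3795.191348 kPa, rounded to 4 dp:

3795.1913 kPa


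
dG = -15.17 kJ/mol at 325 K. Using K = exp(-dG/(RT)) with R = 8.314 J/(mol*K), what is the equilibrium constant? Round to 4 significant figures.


dG is in kJ/mol; multiply by 1000 to match R in J/(mol*K).
RT = 8.314 * 325 = 2702.05 J/mol
exponent = -dG*1000 / (RT) = -(-15.17*1000) / 2702.05 = 5.61425584
K = exp(5.61425584)
K = 274.30917, rounded to 4 significant figures:

274.3


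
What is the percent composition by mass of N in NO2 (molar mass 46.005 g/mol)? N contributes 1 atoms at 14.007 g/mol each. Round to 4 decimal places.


pct = 100 * (n_elem * M_elem) / M_total
mass_contribution = 1 * 14.007 = 14.007 g/mol
pct = 100 * 14.007 / 46.005
pct = 30.44669058 %, rounded to 4 dp:

30.4467 %


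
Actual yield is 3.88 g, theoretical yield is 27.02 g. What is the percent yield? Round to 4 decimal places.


% yield = 100 * actual / theoretical
% yield = 100 * 3.88 / 27.02
% yield = 14.35973353 %, rounded to 4 dp:

14.3597 %


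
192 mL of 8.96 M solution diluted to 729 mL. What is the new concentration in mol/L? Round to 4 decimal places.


Dilution: M1*V1 = M2*V2, solve for M2.
M2 = M1*V1 / V2
M2 = 8.96 * 192 / 729
M2 = 1720.32 / 729
M2 = 2.35983539 mol/L, rounded to 4 dp:

2.3598 mol/L


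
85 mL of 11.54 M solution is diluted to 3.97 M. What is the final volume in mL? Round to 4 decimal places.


Dilution: M1*V1 = M2*V2, solve for V2.
V2 = M1*V1 / M2
V2 = 11.54 * 85 / 3.97
V2 = 980.9 / 3.97
V2 = 247.07808564 mL, rounded to 4 dp:

247.0781 mL


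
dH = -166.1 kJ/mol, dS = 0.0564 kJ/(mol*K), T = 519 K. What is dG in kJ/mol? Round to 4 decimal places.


Gibbs: dG = dH - T*dS (consistent units, dS already in kJ/(mol*K)).
T*dS = 519 * 0.0564 = 29.2716
dG = -166.1 - (29.2716)
dG = -195.3716 kJ/mol, rounded to 4 dp:

-195.3716 kJ/mol


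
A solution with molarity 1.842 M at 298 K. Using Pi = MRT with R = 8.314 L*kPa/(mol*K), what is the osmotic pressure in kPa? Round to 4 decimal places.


Osmotic pressure (van't Hoff): Pi = M*R*T.
RT = 8.314 * 298 = 2477.572
Pi = 1.842 * 2477.572
Pi = 4563.687624 kPa, rounded to 4 dp:

4563.6876 kPa


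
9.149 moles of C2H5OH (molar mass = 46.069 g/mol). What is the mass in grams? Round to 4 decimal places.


mass = n * M
mass = 9.149 * 46.069
mass = 421.485281 g, rounded to 4 dp:

421.4853 g


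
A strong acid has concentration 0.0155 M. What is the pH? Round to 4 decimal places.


A strong acid dissociates completely, so [H+] equals the given concentration.
pH = -log10([H+]) = -log10(0.0155)
pH = 1.8096683, rounded to 4 dp:

1.8097


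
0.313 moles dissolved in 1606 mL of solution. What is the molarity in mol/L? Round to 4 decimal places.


Convert volume to liters: V_L = V_mL / 1000.
V_L = 1606 / 1000 = 1.606 L
M = n / V_L = 0.313 / 1.606
M = 0.19489415 mol/L, rounded to 4 dp:

0.1949 mol/L


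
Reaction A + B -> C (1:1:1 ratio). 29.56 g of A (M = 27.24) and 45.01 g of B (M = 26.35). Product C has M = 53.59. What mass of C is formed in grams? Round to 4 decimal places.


Find moles of each reactant; the smaller value is the limiting reagent in a 1:1:1 reaction, so moles_C equals moles of the limiter.
n_A = mass_A / M_A = 29.56 / 27.24 = 1.085169 mol
n_B = mass_B / M_B = 45.01 / 26.35 = 1.708159 mol
Limiting reagent: A (smaller), n_limiting = 1.085169 mol
mass_C = n_limiting * M_C = 1.085169 * 53.59
mass_C = 58.15420671 g, rounded to 4 dp:

58.1542 g


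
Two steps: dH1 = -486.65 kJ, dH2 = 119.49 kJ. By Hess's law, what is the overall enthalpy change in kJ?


Hess's law: enthalpy is a state function, so add the step enthalpies.
dH_total = dH1 + dH2 = -486.65 + (119.49)
dH_total = -367.16 kJ:

-367.16 kJ


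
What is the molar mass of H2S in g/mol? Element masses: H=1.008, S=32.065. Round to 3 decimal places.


M = sum(count * atomic_mass) over atoms.
M = 2*1.008 + 1*32.065
M = 2.016 + 32.065
M = 34.081 g/mol, rounded to 3 dp:

34.081 g/mol


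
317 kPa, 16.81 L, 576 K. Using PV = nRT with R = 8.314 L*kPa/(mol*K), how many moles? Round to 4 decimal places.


PV = nRT, solve for n = PV / (RT).
PV = 317 * 16.81 = 5328.77
RT = 8.314 * 576 = 4788.864
n = 5328.77 / 4788.864
n = 1.11274198 mol, rounded to 4 dp:

1.1127 mol


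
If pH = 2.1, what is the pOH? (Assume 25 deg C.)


At 25 deg C, pH + pOH = 14.
pOH = 14 - pH = 14 - 2.1
pOH = 11.9:

11.90


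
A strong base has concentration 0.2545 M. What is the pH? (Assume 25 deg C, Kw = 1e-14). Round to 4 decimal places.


A strong base dissociates completely, so [OH-] equals the given concentration.
pOH = -log10([OH-]) = -log10(0.2545) = 0.594312
pH = 14 - pOH = 14 - 0.594312
pH = 13.405688, rounded to 4 dp:

13.4057


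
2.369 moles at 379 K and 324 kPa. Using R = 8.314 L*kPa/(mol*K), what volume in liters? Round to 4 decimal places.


PV = nRT, solve for V = nRT / P.
nRT = 2.369 * 8.314 * 379 = 7464.7332
V = 7464.7332 / 324
V = 23.0393 L, rounded to 4 dp:

23.0393 L


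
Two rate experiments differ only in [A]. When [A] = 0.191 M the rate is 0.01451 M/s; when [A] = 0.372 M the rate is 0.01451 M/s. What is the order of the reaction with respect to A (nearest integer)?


Rate is proportional to [A]^n, so rate2/rate1 = ([A]2/[A]1)^n. Take logs to solve for n.
rate2/rate1 = 0.01451 / 0.01451 = 1.0
[A]2/[A]1 = 0.372 / 0.191 = 1.9476
n = ln(1.0) / ln(1.9476) = 0.0
Nearest integer order:

0


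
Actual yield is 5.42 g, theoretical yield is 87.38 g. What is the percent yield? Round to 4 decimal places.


% yield = 100 * actual / theoretical
% yield = 100 * 5.42 / 87.38
% yield = 6.2027924 %, rounded to 4 dp:

6.2028 %


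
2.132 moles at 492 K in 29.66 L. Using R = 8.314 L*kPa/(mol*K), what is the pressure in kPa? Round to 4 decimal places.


PV = nRT, solve for P = nRT / V.
nRT = 2.132 * 8.314 * 492 = 8720.9204
P = 8720.9204 / 29.66
P = 294.02968307 kPa, rounded to 4 dp:

294.0297 kPa


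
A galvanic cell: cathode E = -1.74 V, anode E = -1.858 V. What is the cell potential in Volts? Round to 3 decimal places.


Standard cell potential: E_cell = E_cathode - E_anode.
E_cell = -1.74 - (-1.858)
E_cell = 0.118 V, rounded to 3 dp:

0.118 V


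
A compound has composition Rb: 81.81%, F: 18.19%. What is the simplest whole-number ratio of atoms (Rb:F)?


Assume 100 g of compound, divide each mass% by atomic mass to get moles, then normalize by the smallest to get a raw atom ratio.
Moles per 100 g: Rb: 81.81/85.468 = 0.9572, F: 18.19/18.998 = 0.9575
Raw ratio (divide by min = 0.9572): Rb: 1.0, F: 1.0
Multiply by 1 to clear fractions: Rb: 1.0 ~= 1, F: 1.0 ~= 1
Reduce by GCD to get the simplest whole-number ratio:

1:1


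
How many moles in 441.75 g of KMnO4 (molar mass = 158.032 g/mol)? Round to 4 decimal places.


n = mass / M
n = 441.75 / 158.032
n = 2.79531994 mol, rounded to 4 dp:

2.7953 mol


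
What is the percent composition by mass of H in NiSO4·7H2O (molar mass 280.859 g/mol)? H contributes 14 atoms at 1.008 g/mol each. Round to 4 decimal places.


pct = 100 * (n_elem * M_elem) / M_total
mass_contribution = 14 * 1.008 = 14.112 g/mol
pct = 100 * 14.112 / 280.859
pct = 5.02458529 %, rounded to 4 dp:

5.0246 %


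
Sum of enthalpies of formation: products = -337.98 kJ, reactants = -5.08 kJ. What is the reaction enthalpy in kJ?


dH_rxn = sum(dH_f products) - sum(dH_f reactants)
dH_rxn = -337.98 - (-5.08)
dH_rxn = -332.9 kJ:

-332.90 kJ


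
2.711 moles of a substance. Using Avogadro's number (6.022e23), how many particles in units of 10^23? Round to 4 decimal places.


N = n * NA, then divide by 1e23 for the requested units.
N / 1e23 = n * 6.022
N / 1e23 = 2.711 * 6.022
N / 1e23 = 16.325642, rounded to 4 dp:

16.3256


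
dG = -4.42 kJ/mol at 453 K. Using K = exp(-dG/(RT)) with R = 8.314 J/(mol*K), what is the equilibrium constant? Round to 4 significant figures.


dG is in kJ/mol; multiply by 1000 to match R in J/(mol*K).
RT = 8.314 * 453 = 3766.242 J/mol
exponent = -dG*1000 / (RT) = -(-4.42*1000) / 3766.242 = 1.17358364
K = exp(1.17358364)
K = 3.2335598, rounded to 4 significant figures:

3.234


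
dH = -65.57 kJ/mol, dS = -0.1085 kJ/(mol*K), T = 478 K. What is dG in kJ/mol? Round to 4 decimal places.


Gibbs: dG = dH - T*dS (consistent units, dS already in kJ/(mol*K)).
T*dS = 478 * -0.1085 = -51.863
dG = -65.57 - (-51.863)
dG = -13.707 kJ/mol, rounded to 4 dp:

-13.7070 kJ/mol


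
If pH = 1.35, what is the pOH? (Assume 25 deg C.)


At 25 deg C, pH + pOH = 14.
pOH = 14 - pH = 14 - 1.35
pOH = 12.65:

12.65


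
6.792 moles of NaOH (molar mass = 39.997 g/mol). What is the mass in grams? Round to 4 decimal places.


mass = n * M
mass = 6.792 * 39.997
mass = 271.659624 g, rounded to 4 dp:

271.6596 g


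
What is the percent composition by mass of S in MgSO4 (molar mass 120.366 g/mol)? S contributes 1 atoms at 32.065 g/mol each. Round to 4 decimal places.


pct = 100 * (n_elem * M_elem) / M_total
mass_contribution = 1 * 32.065 = 32.065 g/mol
pct = 100 * 32.065 / 120.366
pct = 26.63958261 %, rounded to 4 dp:

26.6396 %


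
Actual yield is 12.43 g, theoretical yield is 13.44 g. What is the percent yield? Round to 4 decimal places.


% yield = 100 * actual / theoretical
% yield = 100 * 12.43 / 13.44
% yield = 92.48511905 %, rounded to 4 dp:

92.4851 %


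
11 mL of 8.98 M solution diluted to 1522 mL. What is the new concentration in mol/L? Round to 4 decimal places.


Dilution: M1*V1 = M2*V2, solve for M2.
M2 = M1*V1 / V2
M2 = 8.98 * 11 / 1522
M2 = 98.78 / 1522
M2 = 0.06490145 mol/L, rounded to 4 dp:

0.0649 mol/L


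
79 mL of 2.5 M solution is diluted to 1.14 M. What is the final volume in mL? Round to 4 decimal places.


Dilution: M1*V1 = M2*V2, solve for V2.
V2 = M1*V1 / M2
V2 = 2.5 * 79 / 1.14
V2 = 197.5 / 1.14
V2 = 173.24561404 mL, rounded to 4 dp:

173.2456 mL


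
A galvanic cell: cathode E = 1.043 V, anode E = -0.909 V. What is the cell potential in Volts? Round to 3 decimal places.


Standard cell potential: E_cell = E_cathode - E_anode.
E_cell = 1.043 - (-0.909)
E_cell = 1.952 V, rounded to 3 dp:

1.952 V


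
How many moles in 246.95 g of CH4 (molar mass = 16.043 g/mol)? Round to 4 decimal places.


n = mass / M
n = 246.95 / 16.043
n = 15.3930063 mol, rounded to 4 dp:

15.3930 mol


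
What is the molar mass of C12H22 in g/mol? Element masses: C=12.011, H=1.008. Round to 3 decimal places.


M = sum(count * atomic_mass) over atoms.
M = 12*12.011 + 22*1.008
M = 144.132 + 22.176
M = 166.308 g/mol, rounded to 3 dp:

166.308 g/mol


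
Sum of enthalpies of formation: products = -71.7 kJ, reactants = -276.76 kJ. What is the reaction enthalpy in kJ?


dH_rxn = sum(dH_f products) - sum(dH_f reactants)
dH_rxn = -71.7 - (-276.76)
dH_rxn = 205.06 kJ:

205.06 kJ


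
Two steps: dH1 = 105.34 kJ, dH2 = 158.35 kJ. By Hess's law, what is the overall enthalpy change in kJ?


Hess's law: enthalpy is a state function, so add the step enthalpies.
dH_total = dH1 + dH2 = 105.34 + (158.35)
dH_total = 263.69 kJ:

263.69 kJ


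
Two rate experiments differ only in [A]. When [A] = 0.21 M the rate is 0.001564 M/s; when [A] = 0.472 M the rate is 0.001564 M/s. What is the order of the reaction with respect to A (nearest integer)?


Rate is proportional to [A]^n, so rate2/rate1 = ([A]2/[A]1)^n. Take logs to solve for n.
rate2/rate1 = 0.001564 / 0.001564 = 1.0
[A]2/[A]1 = 0.472 / 0.21 = 2.2476
n = ln(1.0) / ln(2.2476) = 0.0
Nearest integer order:

0


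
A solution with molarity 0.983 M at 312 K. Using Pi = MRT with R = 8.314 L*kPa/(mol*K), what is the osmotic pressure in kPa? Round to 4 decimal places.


Osmotic pressure (van't Hoff): Pi = M*R*T.
RT = 8.314 * 312 = 2593.968
Pi = 0.983 * 2593.968
Pi = 2549.870544 kPa, rounded to 4 dp:

2549.8705 kPa


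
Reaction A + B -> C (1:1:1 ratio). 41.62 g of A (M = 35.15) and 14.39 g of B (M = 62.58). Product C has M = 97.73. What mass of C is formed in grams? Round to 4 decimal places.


Find moles of each reactant; the smaller value is the limiting reagent in a 1:1:1 reaction, so moles_C equals moles of the limiter.
n_A = mass_A / M_A = 41.62 / 35.15 = 1.184068 mol
n_B = mass_B / M_B = 14.39 / 62.58 = 0.229946 mol
Limiting reagent: B (smaller), n_limiting = 0.229946 mol
mass_C = n_limiting * M_C = 0.229946 * 97.73
mass_C = 22.47262258 g, rounded to 4 dp:

22.4726 g


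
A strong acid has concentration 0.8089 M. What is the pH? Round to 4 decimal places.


A strong acid dissociates completely, so [H+] equals the given concentration.
pH = -log10([H+]) = -log10(0.8089)
pH = 0.09210516, rounded to 4 dp:

0.0921


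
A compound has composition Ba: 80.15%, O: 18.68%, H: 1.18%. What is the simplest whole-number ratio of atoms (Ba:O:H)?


Assume 100 g of compound, divide each mass% by atomic mass to get moles, then normalize by the smallest to get a raw atom ratio.
Moles per 100 g: Ba: 80.15/137.327 = 0.5836, O: 18.68/15.999 = 1.1676, H: 1.18/1.008 = 1.1706
Raw ratio (divide by min = 0.5836): Ba: 1.0, O: 2.0, H: 2.006
Multiply by 1 to clear fractions: Ba: 1.0 ~= 1, O: 2.0 ~= 2, H: 2.006 ~= 2
Reduce by GCD to get the simplest whole-number ratio:

1:2:2


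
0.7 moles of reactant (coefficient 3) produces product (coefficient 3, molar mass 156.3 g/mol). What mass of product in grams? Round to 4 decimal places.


Use the coefficient ratio to convert reactant moles to product moles, then multiply by the product's molar mass.
moles_P = moles_R * (coeff_P / coeff_R) = 0.7 * (3/3) = 0.7
mass_P = moles_P * M_P = 0.7 * 156.3
mass_P = 109.41 g, rounded to 4 dp:

109.4100 g


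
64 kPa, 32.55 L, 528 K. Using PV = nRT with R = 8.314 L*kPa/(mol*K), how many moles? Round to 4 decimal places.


PV = nRT, solve for n = PV / (RT).
PV = 64 * 32.55 = 2083.2
RT = 8.314 * 528 = 4389.792
n = 2083.2 / 4389.792
n = 0.47455551 mol, rounded to 4 dp:

0.4746 mol


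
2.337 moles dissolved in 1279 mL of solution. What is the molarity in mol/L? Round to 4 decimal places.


Convert volume to liters: V_L = V_mL / 1000.
V_L = 1279 / 1000 = 1.279 L
M = n / V_L = 2.337 / 1.279
M = 1.82720876 mol/L, rounded to 4 dp:

1.8272 mol/L


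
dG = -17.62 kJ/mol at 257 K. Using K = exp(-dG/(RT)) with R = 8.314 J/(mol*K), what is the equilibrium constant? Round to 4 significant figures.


dG is in kJ/mol; multiply by 1000 to match R in J/(mol*K).
RT = 8.314 * 257 = 2136.698 J/mol
exponent = -dG*1000 / (RT) = -(-17.62*1000) / 2136.698 = 8.24636893
K = exp(8.24636893)
K = 3813.7526, rounded to 4 significant figures:

3814


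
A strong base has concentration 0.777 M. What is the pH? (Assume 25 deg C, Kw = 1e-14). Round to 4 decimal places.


A strong base dissociates completely, so [OH-] equals the given concentration.
pOH = -log10([OH-]) = -log10(0.777) = 0.109579
pH = 14 - pOH = 14 - 0.109579
pH = 13.890421, rounded to 4 dp:

13.8904


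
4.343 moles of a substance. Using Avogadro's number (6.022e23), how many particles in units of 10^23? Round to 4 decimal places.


N = n * NA, then divide by 1e23 for the requested units.
N / 1e23 = n * 6.022
N / 1e23 = 4.343 * 6.022
N / 1e23 = 26.153546, rounded to 4 dp:

26.1535


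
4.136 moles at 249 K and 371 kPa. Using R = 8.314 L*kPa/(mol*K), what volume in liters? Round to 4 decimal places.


PV = nRT, solve for V = nRT / P.
nRT = 4.136 * 8.314 * 249 = 8562.2893
V = 8562.2893 / 371
V = 23.0789469 L, rounded to 4 dp:

23.0789 L


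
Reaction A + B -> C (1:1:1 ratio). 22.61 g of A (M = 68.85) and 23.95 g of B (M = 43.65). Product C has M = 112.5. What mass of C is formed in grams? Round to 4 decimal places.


Find moles of each reactant; the smaller value is the limiting reagent in a 1:1:1 reaction, so moles_C equals moles of the limiter.
n_A = mass_A / M_A = 22.61 / 68.85 = 0.328395 mol
n_B = mass_B / M_B = 23.95 / 43.65 = 0.548683 mol
Limiting reagent: A (smaller), n_limiting = 0.328395 mol
mass_C = n_limiting * M_C = 0.328395 * 112.5
mass_C = 36.9444375 g, rounded to 4 dp:

36.9444 g


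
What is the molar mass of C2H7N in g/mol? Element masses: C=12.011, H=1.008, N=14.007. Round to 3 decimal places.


M = sum(count * atomic_mass) over atoms.
M = 2*12.011 + 7*1.008 + 1*14.007
M = 24.022 + 7.056 + 14.007
M = 45.085 g/mol, rounded to 3 dp:

45.085 g/mol


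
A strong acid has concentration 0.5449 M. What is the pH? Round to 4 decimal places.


A strong acid dissociates completely, so [H+] equals the given concentration.
pH = -log10([H+]) = -log10(0.5449)
pH = 0.26368319, rounded to 4 dp:

0.2637


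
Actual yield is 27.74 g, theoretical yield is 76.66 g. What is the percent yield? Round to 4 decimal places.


% yield = 100 * actual / theoretical
% yield = 100 * 27.74 / 76.66
% yield = 36.18575528 %, rounded to 4 dp:

36.1858 %


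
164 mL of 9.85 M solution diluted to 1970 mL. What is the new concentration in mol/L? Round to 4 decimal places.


Dilution: M1*V1 = M2*V2, solve for M2.
M2 = M1*V1 / V2
M2 = 9.85 * 164 / 1970
M2 = 1615.4 / 1970
M2 = 0.82 mol/L, rounded to 4 dp:

0.8200 mol/L


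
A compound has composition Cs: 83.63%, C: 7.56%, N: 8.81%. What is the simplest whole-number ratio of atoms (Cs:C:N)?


Assume 100 g of compound, divide each mass% by atomic mass to get moles, then normalize by the smallest to get a raw atom ratio.
Moles per 100 g: Cs: 83.63/132.905 = 0.6292, C: 7.56/12.011 = 0.6294, N: 8.81/14.007 = 0.629
Raw ratio (divide by min = 0.629): Cs: 1.0, C: 1.001, N: 1.0
Multiply by 1 to clear fractions: Cs: 1.0 ~= 1, C: 1.001 ~= 1, N: 1.0 ~= 1
Reduce by GCD to get the simplest whole-number ratio:

1:1:1


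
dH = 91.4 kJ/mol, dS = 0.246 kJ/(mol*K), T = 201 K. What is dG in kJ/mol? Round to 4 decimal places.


Gibbs: dG = dH - T*dS (consistent units, dS already in kJ/(mol*K)).
T*dS = 201 * 0.246 = 49.446
dG = 91.4 - (49.446)
dG = 41.954 kJ/mol, rounded to 4 dp:

41.9540 kJ/mol


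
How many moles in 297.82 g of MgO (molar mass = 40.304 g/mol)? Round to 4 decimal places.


n = mass / M
n = 297.82 / 40.304
n = 7.38934101 mol, rounded to 4 dp:

7.3893 mol


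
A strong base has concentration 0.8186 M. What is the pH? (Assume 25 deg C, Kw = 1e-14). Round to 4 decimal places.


A strong base dissociates completely, so [OH-] equals the given concentration.
pOH = -log10([OH-]) = -log10(0.8186) = 0.086928
pH = 14 - pOH = 14 - 0.086928
pH = 13.913072, rounded to 4 dp:

13.9131


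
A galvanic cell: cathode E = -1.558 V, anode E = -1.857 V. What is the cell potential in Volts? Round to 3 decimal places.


Standard cell potential: E_cell = E_cathode - E_anode.
E_cell = -1.558 - (-1.857)
E_cell = 0.299 V, rounded to 3 dp:

0.299 V


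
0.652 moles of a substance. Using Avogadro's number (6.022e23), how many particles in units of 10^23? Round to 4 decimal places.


N = n * NA, then divide by 1e23 for the requested units.
N / 1e23 = n * 6.022
N / 1e23 = 0.652 * 6.022
N / 1e23 = 3.926344, rounded to 4 dp:

3.9263


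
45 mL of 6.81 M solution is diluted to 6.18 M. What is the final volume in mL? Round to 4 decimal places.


Dilution: M1*V1 = M2*V2, solve for V2.
V2 = M1*V1 / M2
V2 = 6.81 * 45 / 6.18
V2 = 306.45 / 6.18
V2 = 49.58737864 mL, rounded to 4 dp:

49.5874 mL


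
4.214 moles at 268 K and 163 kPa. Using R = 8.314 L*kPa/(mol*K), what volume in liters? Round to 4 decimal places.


PV = nRT, solve for V = nRT / P.
nRT = 4.214 * 8.314 * 268 = 9389.4325
V = 9389.4325 / 163
V = 57.60388037 L, rounded to 4 dp:

57.6039 L


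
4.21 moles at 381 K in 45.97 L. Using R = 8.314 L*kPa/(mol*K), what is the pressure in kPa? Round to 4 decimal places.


PV = nRT, solve for P = nRT / V.
nRT = 4.21 * 8.314 * 381 = 13335.7391
P = 13335.7391 / 45.97
P = 290.09656515 kPa, rounded to 4 dp:

290.0966 kPa


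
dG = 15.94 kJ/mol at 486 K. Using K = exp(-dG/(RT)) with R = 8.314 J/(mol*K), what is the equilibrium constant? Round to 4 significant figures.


dG is in kJ/mol; multiply by 1000 to match R in J/(mol*K).
RT = 8.314 * 486 = 4040.604 J/mol
exponent = -dG*1000 / (RT) = -(15.94*1000) / 4040.604 = -3.94495476
K = exp(-3.94495476)
K = 0.019352092, rounded to 4 significant figures:

0.01935


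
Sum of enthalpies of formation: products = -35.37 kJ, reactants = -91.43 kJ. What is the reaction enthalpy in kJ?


dH_rxn = sum(dH_f products) - sum(dH_f reactants)
dH_rxn = -35.37 - (-91.43)
dH_rxn = 56.06 kJ:

56.06 kJ


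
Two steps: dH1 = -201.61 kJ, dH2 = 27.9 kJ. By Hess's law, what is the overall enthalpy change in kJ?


Hess's law: enthalpy is a state function, so add the step enthalpies.
dH_total = dH1 + dH2 = -201.61 + (27.9)
dH_total = -173.71 kJ:

-173.71 kJ


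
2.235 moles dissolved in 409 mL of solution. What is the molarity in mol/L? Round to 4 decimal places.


Convert volume to liters: V_L = V_mL / 1000.
V_L = 409 / 1000 = 0.409 L
M = n / V_L = 2.235 / 0.409
M = 5.46454768 mol/L, rounded to 4 dp:

5.4645 mol/L


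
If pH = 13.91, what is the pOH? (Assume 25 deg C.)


At 25 deg C, pH + pOH = 14.
pOH = 14 - pH = 14 - 13.91
pOH = 0.09:

0.09


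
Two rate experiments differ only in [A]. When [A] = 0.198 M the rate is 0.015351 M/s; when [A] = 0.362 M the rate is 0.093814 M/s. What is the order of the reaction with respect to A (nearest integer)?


Rate is proportional to [A]^n, so rate2/rate1 = ([A]2/[A]1)^n. Take logs to solve for n.
rate2/rate1 = 0.093814 / 0.015351 = 6.1113
[A]2/[A]1 = 0.362 / 0.198 = 1.8283
n = ln(6.1113) / ln(1.8283) = 3.0
Nearest integer order:

3


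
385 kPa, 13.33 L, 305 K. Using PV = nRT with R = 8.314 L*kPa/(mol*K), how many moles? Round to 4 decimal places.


PV = nRT, solve for n = PV / (RT).
PV = 385 * 13.33 = 5132.05
RT = 8.314 * 305 = 2535.77
n = 5132.05 / 2535.77
n = 2.02386257 mol, rounded to 4 dp:

2.0239 mol


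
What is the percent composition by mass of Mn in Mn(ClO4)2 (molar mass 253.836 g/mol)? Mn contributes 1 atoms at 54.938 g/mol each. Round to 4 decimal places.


pct = 100 * (n_elem * M_elem) / M_total
mass_contribution = 1 * 54.938 = 54.938 g/mol
pct = 100 * 54.938 / 253.836
pct = 21.64310815 %, rounded to 4 dp:

21.6431 %


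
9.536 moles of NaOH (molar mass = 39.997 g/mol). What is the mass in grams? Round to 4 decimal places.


mass = n * M
mass = 9.536 * 39.997
mass = 381.411392 g, rounded to 4 dp:

381.4114 g


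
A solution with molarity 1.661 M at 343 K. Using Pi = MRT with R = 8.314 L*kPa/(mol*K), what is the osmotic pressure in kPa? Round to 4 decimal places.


Osmotic pressure (van't Hoff): Pi = M*R*T.
RT = 8.314 * 343 = 2851.702
Pi = 1.661 * 2851.702
Pi = 4736.677022 kPa, rounded to 4 dp:

4736.6770 kPa


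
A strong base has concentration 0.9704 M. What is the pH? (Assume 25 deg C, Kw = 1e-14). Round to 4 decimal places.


A strong base dissociates completely, so [OH-] equals the given concentration.
pOH = -log10([OH-]) = -log10(0.9704) = 0.013049
pH = 14 - pOH = 14 - 0.013049
pH = 13.986951, rounded to 4 dp:

13.9870


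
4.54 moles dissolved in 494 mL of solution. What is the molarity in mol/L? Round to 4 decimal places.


Convert volume to liters: V_L = V_mL / 1000.
V_L = 494 / 1000 = 0.494 L
M = n / V_L = 4.54 / 0.494
M = 9.1902834 mol/L, rounded to 4 dp:

9.1903 mol/L


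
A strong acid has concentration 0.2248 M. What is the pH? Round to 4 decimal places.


A strong acid dissociates completely, so [H+] equals the given concentration.
pH = -log10([H+]) = -log10(0.2248)
pH = 0.64820369, rounded to 4 dp:

0.6482


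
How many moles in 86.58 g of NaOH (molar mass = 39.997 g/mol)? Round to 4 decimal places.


n = mass / M
n = 86.58 / 39.997
n = 2.16466235 mol, rounded to 4 dp:

2.1647 mol


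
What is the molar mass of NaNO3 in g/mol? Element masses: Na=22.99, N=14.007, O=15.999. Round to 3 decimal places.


M = sum(count * atomic_mass) over atoms.
M = 1*22.99 + 1*14.007 + 3*15.999
M = 22.99 + 14.007 + 47.997
M = 84.994 g/mol, rounded to 3 dp:

84.994 g/mol


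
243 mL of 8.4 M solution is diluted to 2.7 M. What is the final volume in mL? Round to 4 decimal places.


Dilution: M1*V1 = M2*V2, solve for V2.
V2 = M1*V1 / M2
V2 = 8.4 * 243 / 2.7
V2 = 2041.2 / 2.7
V2 = 756.0 mL, rounded to 4 dp:

756.0000 mL


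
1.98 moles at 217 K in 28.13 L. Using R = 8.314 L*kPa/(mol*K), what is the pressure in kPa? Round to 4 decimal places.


PV = nRT, solve for P = nRT / V.
nRT = 1.98 * 8.314 * 217 = 3572.1932
P = 3572.1932 / 28.13
P = 126.988738 kPa, rounded to 4 dp:

126.9887 kPa


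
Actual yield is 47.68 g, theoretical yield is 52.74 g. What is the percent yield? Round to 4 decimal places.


% yield = 100 * actual / theoretical
% yield = 100 * 47.68 / 52.74
% yield = 90.40576413 %, rounded to 4 dp:

90.4058 %


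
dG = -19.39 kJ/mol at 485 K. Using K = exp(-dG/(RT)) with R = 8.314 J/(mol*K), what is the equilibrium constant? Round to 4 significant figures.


dG is in kJ/mol; multiply by 1000 to match R in J/(mol*K).
RT = 8.314 * 485 = 4032.29 J/mol
exponent = -dG*1000 / (RT) = -(-19.39*1000) / 4032.29 = 4.80868192
K = exp(4.80868192)
K = 122.56995, rounded to 4 significant figures:

122.6


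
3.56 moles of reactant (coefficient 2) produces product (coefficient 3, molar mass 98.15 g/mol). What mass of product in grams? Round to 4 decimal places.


Use the coefficient ratio to convert reactant moles to product moles, then multiply by the product's molar mass.
moles_P = moles_R * (coeff_P / coeff_R) = 3.56 * (3/2) = 5.34
mass_P = moles_P * M_P = 5.34 * 98.15
mass_P = 524.121 g, rounded to 4 dp:

524.1210 g


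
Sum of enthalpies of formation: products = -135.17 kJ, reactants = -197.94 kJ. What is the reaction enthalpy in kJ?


dH_rxn = sum(dH_f products) - sum(dH_f reactants)
dH_rxn = -135.17 - (-197.94)
dH_rxn = 62.77 kJ:

62.77 kJ


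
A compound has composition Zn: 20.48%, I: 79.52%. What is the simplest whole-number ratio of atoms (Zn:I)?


Assume 100 g of compound, divide each mass% by atomic mass to get moles, then normalize by the smallest to get a raw atom ratio.
Moles per 100 g: Zn: 20.48/65.38 = 0.3132, I: 79.52/126.904 = 0.6266
Raw ratio (divide by min = 0.3132): Zn: 1.0, I: 2.0
Multiply by 1 to clear fractions: Zn: 1.0 ~= 1, I: 2.0 ~= 2
Reduce by GCD to get the simplest whole-number ratio:

1:2


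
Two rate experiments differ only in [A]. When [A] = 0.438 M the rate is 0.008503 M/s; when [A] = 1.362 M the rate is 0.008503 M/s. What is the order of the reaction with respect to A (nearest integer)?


Rate is proportional to [A]^n, so rate2/rate1 = ([A]2/[A]1)^n. Take logs to solve for n.
rate2/rate1 = 0.008503 / 0.008503 = 1.0
[A]2/[A]1 = 1.362 / 0.438 = 3.1096
n = ln(1.0) / ln(3.1096) = 0.0
Nearest integer order:

0


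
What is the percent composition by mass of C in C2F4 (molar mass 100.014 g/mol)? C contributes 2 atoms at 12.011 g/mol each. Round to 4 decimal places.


pct = 100 * (n_elem * M_elem) / M_total
mass_contribution = 2 * 12.011 = 24.022 g/mol
pct = 100 * 24.022 / 100.014
pct = 24.01863739 %, rounded to 4 dp:

24.0186 %


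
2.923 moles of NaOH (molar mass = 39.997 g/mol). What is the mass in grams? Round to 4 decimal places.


mass = n * M
mass = 2.923 * 39.997
mass = 116.911231 g, rounded to 4 dp:

116.9112 g


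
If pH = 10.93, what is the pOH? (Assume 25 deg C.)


At 25 deg C, pH + pOH = 14.
pOH = 14 - pH = 14 - 10.93
pOH = 3.07:

3.07


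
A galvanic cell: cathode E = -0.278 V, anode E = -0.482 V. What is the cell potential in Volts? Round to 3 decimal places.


Standard cell potential: E_cell = E_cathode - E_anode.
E_cell = -0.278 - (-0.482)
E_cell = 0.204 V, rounded to 3 dp:

0.204 V


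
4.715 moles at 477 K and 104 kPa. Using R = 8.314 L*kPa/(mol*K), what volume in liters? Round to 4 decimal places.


PV = nRT, solve for V = nRT / P.
nRT = 4.715 * 8.314 * 477 = 18698.6433
V = 18698.6433 / 104
V = 179.79464712 L, rounded to 4 dp:

179.7946 L


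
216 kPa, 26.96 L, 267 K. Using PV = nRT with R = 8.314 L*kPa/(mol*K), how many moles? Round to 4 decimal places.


PV = nRT, solve for n = PV / (RT).
PV = 216 * 26.96 = 5823.36
RT = 8.314 * 267 = 2219.838
n = 5823.36 / 2219.838
n = 2.62332657 mol, rounded to 4 dp:

2.6233 mol


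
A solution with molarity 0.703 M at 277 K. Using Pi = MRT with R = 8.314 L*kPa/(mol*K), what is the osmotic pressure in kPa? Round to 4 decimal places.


Osmotic pressure (van't Hoff): Pi = M*R*T.
RT = 8.314 * 277 = 2302.978
Pi = 0.703 * 2302.978
Pi = 1618.993534 kPa, rounded to 4 dp:

1618.9935 kPa


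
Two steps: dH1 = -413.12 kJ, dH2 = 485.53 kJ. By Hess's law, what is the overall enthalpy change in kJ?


Hess's law: enthalpy is a state function, so add the step enthalpies.
dH_total = dH1 + dH2 = -413.12 + (485.53)
dH_total = 72.41 kJ:

72.41 kJ


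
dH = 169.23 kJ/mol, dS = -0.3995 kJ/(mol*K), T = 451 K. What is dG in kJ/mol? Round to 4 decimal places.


Gibbs: dG = dH - T*dS (consistent units, dS already in kJ/(mol*K)).
T*dS = 451 * -0.3995 = -180.1745
dG = 169.23 - (-180.1745)
dG = 349.4045 kJ/mol, rounded to 4 dp:

349.4045 kJ/mol


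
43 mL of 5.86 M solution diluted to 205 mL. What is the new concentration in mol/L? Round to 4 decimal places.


Dilution: M1*V1 = M2*V2, solve for M2.
M2 = M1*V1 / V2
M2 = 5.86 * 43 / 205
M2 = 251.98 / 205
M2 = 1.22917073 mol/L, rounded to 4 dp:

1.2292 mol/L


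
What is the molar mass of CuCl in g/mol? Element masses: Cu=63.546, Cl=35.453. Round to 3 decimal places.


M = sum(count * atomic_mass) over atoms.
M = 1*63.546 + 1*35.453
M = 63.546 + 35.453
M = 98.999 g/mol, rounded to 3 dp:

98.999 g/mol


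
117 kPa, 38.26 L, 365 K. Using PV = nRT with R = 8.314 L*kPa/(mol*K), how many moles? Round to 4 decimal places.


PV = nRT, solve for n = PV / (RT).
PV = 117 * 38.26 = 4476.42
RT = 8.314 * 365 = 3034.61
n = 4476.42 / 3034.61
n = 1.47512201 mol, rounded to 4 dp:

1.4751 mol


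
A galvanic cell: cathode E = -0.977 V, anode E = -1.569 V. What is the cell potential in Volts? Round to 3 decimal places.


Standard cell potential: E_cell = E_cathode - E_anode.
E_cell = -0.977 - (-1.569)
E_cell = 0.592 V, rounded to 3 dp:

0.592 V


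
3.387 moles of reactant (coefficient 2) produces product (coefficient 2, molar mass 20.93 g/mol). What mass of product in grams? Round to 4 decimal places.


Use the coefficient ratio to convert reactant moles to product moles, then multiply by the product's molar mass.
moles_P = moles_R * (coeff_P / coeff_R) = 3.387 * (2/2) = 3.387
mass_P = moles_P * M_P = 3.387 * 20.93
mass_P = 70.88991 g, rounded to 4 dp:

70.8899 g


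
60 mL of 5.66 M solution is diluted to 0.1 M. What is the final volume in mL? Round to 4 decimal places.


Dilution: M1*V1 = M2*V2, solve for V2.
V2 = M1*V1 / M2
V2 = 5.66 * 60 / 0.1
V2 = 339.6 / 0.1
V2 = 3396.0 mL, rounded to 4 dp:

3396.0000 mL


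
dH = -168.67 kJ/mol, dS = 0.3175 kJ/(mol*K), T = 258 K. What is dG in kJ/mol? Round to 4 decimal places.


Gibbs: dG = dH - T*dS (consistent units, dS already in kJ/(mol*K)).
T*dS = 258 * 0.3175 = 81.915
dG = -168.67 - (81.915)
dG = -250.585 kJ/mol, rounded to 4 dp:

-250.5850 kJ/mol


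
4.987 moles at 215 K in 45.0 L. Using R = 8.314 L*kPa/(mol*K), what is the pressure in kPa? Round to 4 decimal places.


PV = nRT, solve for P = nRT / V.
nRT = 4.987 * 8.314 * 215 = 8914.3124
P = 8914.3124 / 45.0
P = 198.09583111 kPa, rounded to 4 dp:

198.0958 kPa


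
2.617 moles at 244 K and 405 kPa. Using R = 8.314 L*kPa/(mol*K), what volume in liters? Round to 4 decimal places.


PV = nRT, solve for V = nRT / P.
nRT = 2.617 * 8.314 * 244 = 5308.8881
V = 5308.8881 / 405
V = 13.10836568 L, rounded to 4 dp:

13.1084 L


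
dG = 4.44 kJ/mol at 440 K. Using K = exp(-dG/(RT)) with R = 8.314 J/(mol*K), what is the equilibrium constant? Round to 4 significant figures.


dG is in kJ/mol; multiply by 1000 to match R in J/(mol*K).
RT = 8.314 * 440 = 3658.16 J/mol
exponent = -dG*1000 / (RT) = -(4.44*1000) / 3658.16 = -1.21372493
K = exp(-1.21372493)
K = 0.29708858, rounded to 4 significant figures:

0.2971


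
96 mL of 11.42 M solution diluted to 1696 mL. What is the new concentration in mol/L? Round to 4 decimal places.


Dilution: M1*V1 = M2*V2, solve for M2.
M2 = M1*V1 / V2
M2 = 11.42 * 96 / 1696
M2 = 1096.32 / 1696
M2 = 0.64641509 mol/L, rounded to 4 dp:

0.6464 mol/L


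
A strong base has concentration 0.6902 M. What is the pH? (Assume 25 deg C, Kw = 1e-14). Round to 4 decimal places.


A strong base dissociates completely, so [OH-] equals the given concentration.
pOH = -log10([OH-]) = -log10(0.6902) = 0.161025
pH = 14 - pOH = 14 - 0.161025
pH = 13.838975, rounded to 4 dp:

13.8390


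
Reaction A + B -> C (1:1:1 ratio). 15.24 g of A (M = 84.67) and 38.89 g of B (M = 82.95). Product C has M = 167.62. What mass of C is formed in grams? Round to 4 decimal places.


Find moles of each reactant; the smaller value is the limiting reagent in a 1:1:1 reaction, so moles_C equals moles of the limiter.
n_A = mass_A / M_A = 15.24 / 84.67 = 0.179993 mol
n_B = mass_B / M_B = 38.89 / 82.95 = 0.468837 mol
Limiting reagent: A (smaller), n_limiting = 0.179993 mol
mass_C = n_limiting * M_C = 0.179993 * 167.62
mass_C = 30.17042666 g, rounded to 4 dp:

30.1704 g


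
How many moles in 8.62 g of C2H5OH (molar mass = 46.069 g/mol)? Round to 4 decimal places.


n = mass / M
n = 8.62 / 46.069
n = 0.18711064 mol, rounded to 4 dp:

0.1871 mol


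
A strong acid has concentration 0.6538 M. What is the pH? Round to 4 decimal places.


A strong acid dissociates completely, so [H+] equals the given concentration.
pH = -log10([H+]) = -log10(0.6538)
pH = 0.18455508, rounded to 4 dp:

0.1846


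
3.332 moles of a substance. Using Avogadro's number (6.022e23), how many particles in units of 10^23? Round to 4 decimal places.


N = n * NA, then divide by 1e23 for the requested units.
N / 1e23 = n * 6.022
N / 1e23 = 3.332 * 6.022
N / 1e23 = 20.065304, rounded to 4 dp:

20.0653


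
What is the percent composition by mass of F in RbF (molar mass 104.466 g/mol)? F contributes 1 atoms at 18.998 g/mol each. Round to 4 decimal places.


pct = 100 * (n_elem * M_elem) / M_total
mass_contribution = 1 * 18.998 = 18.998 g/mol
pct = 100 * 18.998 / 104.466
pct = 18.18582122 %, rounded to 4 dp:

18.1858 %


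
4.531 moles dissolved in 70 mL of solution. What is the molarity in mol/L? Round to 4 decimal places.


Convert volume to liters: V_L = V_mL / 1000.
V_L = 70 / 1000 = 0.07 L
M = n / V_L = 4.531 / 0.07
M = 64.72857143 mol/L, rounded to 4 dp:

64.7286 mol/L


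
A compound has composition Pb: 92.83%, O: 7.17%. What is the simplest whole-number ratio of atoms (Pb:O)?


Assume 100 g of compound, divide each mass% by atomic mass to get moles, then normalize by the smallest to get a raw atom ratio.
Moles per 100 g: Pb: 92.83/207.2 = 0.448, O: 7.17/15.999 = 0.4482
Raw ratio (divide by min = 0.448): Pb: 1.0, O: 1.0
Multiply by 1 to clear fractions: Pb: 1.0 ~= 1, O: 1.0 ~= 1
Reduce by GCD to get the simplest whole-number ratio:

1:1


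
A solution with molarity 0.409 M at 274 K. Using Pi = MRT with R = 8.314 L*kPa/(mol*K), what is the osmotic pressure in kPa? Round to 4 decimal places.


Osmotic pressure (van't Hoff): Pi = M*R*T.
RT = 8.314 * 274 = 2278.036
Pi = 0.409 * 2278.036
Pi = 931.716724 kPa, rounded to 4 dp:

931.7167 kPa


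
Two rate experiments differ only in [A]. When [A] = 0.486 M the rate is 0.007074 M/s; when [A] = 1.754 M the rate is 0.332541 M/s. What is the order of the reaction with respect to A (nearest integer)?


Rate is proportional to [A]^n, so rate2/rate1 = ([A]2/[A]1)^n. Take logs to solve for n.
rate2/rate1 = 0.332541 / 0.007074 = 47.0089
[A]2/[A]1 = 1.754 / 0.486 = 3.6091
n = ln(47.0089) / ln(3.6091) = 3.0
Nearest integer order:

3


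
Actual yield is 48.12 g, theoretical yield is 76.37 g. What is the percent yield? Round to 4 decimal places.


% yield = 100 * actual / theoretical
% yield = 100 * 48.12 / 76.37
% yield = 63.00903496 %, rounded to 4 dp:

63.0090 %


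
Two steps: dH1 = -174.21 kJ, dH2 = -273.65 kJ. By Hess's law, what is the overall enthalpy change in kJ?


Hess's law: enthalpy is a state function, so add the step enthalpies.
dH_total = dH1 + dH2 = -174.21 + (-273.65)
dH_total = -447.86 kJ:

-447.86 kJ


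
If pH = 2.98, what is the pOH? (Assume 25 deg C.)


At 25 deg C, pH + pOH = 14.
pOH = 14 - pH = 14 - 2.98
pOH = 11.02:

11.02


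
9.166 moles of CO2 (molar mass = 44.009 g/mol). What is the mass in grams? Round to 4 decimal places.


mass = n * M
mass = 9.166 * 44.009
mass = 403.386494 g, rounded to 4 dp:

403.3865 g


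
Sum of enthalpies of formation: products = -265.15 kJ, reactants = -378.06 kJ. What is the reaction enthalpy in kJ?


dH_rxn = sum(dH_f products) - sum(dH_f reactants)
dH_rxn = -265.15 - (-378.06)
dH_rxn = 112.91 kJ:

112.91 kJ


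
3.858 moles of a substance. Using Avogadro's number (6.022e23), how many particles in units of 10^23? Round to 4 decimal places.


N = n * NA, then divide by 1e23 for the requested units.
N / 1e23 = n * 6.022
N / 1e23 = 3.858 * 6.022
N / 1e23 = 23.232876, rounded to 4 dp:

23.2329


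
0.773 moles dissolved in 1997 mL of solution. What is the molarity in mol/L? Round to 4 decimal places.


Convert volume to liters: V_L = V_mL / 1000.
V_L = 1997 / 1000 = 1.997 L
M = n / V_L = 0.773 / 1.997
M = 0.38708062 mol/L, rounded to 4 dp:

0.3871 mol/L


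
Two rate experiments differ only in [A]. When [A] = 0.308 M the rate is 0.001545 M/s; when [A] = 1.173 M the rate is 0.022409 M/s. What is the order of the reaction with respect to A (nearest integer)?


Rate is proportional to [A]^n, so rate2/rate1 = ([A]2/[A]1)^n. Take logs to solve for n.
rate2/rate1 = 0.022409 / 0.001545 = 14.5042
[A]2/[A]1 = 1.173 / 0.308 = 3.8084
n = ln(14.5042) / ln(3.8084) = 2.0
Nearest integer order:

2


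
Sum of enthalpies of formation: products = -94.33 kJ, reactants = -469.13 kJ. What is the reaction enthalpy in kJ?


dH_rxn = sum(dH_f products) - sum(dH_f reactants)
dH_rxn = -94.33 - (-469.13)
dH_rxn = 374.8 kJ:

374.80 kJ


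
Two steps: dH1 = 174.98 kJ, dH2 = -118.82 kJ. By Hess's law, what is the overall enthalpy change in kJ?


Hess's law: enthalpy is a state function, so add the step enthalpies.
dH_total = dH1 + dH2 = 174.98 + (-118.82)
dH_total = 56.16 kJ:

56.16 kJ


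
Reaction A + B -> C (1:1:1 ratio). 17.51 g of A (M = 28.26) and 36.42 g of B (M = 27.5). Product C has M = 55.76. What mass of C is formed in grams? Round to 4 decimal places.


Find moles of each reactant; the smaller value is the limiting reagent in a 1:1:1 reaction, so moles_C equals moles of the limiter.
n_A = mass_A / M_A = 17.51 / 28.26 = 0.619604 mol
n_B = mass_B / M_B = 36.42 / 27.5 = 1.324364 mol
Limiting reagent: A (smaller), n_limiting = 0.619604 mol
mass_C = n_limiting * M_C = 0.619604 * 55.76
mass_C = 34.54911904 g, rounded to 4 dp:

34.5491 g
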